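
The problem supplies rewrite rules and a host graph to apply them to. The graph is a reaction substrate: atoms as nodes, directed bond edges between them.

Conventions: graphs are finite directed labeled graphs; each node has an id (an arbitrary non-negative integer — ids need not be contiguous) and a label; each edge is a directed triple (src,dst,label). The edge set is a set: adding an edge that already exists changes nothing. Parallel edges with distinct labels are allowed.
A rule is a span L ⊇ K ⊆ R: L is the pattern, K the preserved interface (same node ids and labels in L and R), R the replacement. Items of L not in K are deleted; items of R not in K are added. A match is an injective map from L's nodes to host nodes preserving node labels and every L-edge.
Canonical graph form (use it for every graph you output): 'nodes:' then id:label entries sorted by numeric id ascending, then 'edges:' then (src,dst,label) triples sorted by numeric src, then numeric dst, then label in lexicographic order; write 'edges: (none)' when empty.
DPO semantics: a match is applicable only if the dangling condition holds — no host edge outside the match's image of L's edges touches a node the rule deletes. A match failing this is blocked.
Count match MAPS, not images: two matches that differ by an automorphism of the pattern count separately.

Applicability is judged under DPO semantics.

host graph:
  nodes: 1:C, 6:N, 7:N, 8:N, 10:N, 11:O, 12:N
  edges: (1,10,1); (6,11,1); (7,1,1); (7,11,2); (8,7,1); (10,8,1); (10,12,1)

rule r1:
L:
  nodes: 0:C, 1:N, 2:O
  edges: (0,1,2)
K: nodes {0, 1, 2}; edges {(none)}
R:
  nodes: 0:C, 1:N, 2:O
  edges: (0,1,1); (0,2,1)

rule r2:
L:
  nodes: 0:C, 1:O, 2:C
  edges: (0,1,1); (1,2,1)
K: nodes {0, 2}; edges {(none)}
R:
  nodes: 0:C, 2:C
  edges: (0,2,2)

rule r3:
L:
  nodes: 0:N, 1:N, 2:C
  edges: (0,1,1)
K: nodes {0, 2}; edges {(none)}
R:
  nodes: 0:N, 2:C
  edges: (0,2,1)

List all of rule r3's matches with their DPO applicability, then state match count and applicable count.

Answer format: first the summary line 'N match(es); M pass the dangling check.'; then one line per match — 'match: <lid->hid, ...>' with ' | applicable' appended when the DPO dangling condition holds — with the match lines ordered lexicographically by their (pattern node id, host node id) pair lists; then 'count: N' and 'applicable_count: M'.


3 match(es); 1 pass the dangling check.
match: 0->8, 1->7, 2->1
match: 0->10, 1->8, 2->1
match: 0->10, 1->12, 2->1 | applicable
count: 3
applicable_count: 1


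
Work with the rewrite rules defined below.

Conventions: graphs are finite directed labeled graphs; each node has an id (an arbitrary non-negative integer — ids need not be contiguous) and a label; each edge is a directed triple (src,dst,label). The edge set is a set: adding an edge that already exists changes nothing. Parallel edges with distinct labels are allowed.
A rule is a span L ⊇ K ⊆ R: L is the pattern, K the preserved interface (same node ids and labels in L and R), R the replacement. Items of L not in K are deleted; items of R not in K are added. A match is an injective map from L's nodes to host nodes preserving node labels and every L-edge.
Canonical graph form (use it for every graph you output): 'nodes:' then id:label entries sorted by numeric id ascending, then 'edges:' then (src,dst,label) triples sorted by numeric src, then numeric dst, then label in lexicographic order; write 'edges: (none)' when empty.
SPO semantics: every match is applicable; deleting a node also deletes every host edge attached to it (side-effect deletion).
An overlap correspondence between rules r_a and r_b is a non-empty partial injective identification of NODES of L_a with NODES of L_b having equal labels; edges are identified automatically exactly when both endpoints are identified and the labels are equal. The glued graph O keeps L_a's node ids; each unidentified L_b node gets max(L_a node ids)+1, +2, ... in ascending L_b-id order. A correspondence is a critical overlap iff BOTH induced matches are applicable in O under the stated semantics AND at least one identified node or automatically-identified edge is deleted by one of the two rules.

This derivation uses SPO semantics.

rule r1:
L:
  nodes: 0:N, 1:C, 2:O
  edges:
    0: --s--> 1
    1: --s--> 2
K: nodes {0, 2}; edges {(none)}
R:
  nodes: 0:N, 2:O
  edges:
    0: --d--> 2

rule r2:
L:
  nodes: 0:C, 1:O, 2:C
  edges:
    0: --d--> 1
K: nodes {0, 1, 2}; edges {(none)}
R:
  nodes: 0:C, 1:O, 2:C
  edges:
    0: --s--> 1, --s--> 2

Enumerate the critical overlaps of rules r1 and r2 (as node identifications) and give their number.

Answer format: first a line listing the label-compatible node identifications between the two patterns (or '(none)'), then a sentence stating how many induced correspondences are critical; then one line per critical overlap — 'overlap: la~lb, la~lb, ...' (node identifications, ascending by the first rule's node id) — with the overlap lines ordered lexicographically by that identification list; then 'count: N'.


label-compatible node identifications between L(r1) and L(r2): 1~0, 1~2, 2~1
4 of the induced correspondences are critical overlaps of r1 and r2.
overlap: 1~0
overlap: 1~0, 2~1
overlap: 1~2
overlap: 1~2, 2~1
count: 4


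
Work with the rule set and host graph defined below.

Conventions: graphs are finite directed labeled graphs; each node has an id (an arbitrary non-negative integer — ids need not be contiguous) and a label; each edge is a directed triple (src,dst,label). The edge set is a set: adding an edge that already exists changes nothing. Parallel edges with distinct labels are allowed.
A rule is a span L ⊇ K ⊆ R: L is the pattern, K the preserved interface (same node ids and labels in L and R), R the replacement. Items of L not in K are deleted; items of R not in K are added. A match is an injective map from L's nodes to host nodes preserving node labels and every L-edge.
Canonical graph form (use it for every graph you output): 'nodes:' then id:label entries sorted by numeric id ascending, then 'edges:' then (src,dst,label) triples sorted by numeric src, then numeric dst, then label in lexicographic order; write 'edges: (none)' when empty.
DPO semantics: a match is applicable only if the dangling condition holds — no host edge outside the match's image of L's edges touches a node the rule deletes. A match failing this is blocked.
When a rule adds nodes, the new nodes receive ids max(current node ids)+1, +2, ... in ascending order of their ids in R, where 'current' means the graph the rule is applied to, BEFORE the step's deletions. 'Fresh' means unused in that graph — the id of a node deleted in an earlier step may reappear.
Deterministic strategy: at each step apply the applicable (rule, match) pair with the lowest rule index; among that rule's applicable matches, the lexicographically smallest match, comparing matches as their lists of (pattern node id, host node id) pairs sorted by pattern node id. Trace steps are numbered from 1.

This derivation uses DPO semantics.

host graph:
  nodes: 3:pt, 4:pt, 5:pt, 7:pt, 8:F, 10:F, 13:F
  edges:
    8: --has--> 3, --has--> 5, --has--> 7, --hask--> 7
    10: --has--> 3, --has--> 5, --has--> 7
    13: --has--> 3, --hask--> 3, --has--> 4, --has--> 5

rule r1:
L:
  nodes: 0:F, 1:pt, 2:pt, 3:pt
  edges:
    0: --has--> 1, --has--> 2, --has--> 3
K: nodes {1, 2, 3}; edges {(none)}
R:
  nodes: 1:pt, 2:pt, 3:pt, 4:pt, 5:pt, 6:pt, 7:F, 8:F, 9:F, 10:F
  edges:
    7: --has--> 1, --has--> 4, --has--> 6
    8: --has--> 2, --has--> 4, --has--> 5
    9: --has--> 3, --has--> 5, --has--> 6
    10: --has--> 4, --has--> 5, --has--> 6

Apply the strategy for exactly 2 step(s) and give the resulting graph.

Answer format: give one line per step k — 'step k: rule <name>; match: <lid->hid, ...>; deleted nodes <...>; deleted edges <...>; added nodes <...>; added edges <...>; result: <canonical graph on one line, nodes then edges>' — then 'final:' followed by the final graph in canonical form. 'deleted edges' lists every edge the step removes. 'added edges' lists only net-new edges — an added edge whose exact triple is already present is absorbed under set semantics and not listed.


step 1: rule r1; match: 0->10, 1->3, 2->5, 3->7; deleted nodes 10; deleted edges (10,3,has); (10,5,has); (10,7,has); added nodes 14, 15, 16, 17, 18, 19, 20; added edges (17,3,has); (17,14,has); (17,16,has); (18,5,has); (18,14,has); (18,15,has); (19,7,has); (19,15,has); (19,16,has); (20,14,has); (20,15,has); (20,16,has); result: nodes: 3:pt, 4:pt, 5:pt, 7:pt, 8:F, 13:F, 14:pt, 15:pt, 16:pt, 17:F, 18:F, 19:F, 20:F edges: (8,3,has); (8,5,has); (8,7,has); (8,7,hask); (13,3,has); (13,3,hask); (13,4,has); (13,5,has); (17,3,has); (17,14,has); (17,16,has); (18,5,has); (18,14,has); (18,15,has); (19,7,has); (19,15,has); (19,16,has); (20,14,has); (20,15,has); (20,16,has)
step 2: rule r1; match: 0->17, 1->3, 2->14, 3->16; deleted nodes 17; deleted edges (17,3,has); (17,14,has); (17,16,has); added nodes 21, 22, 23, 24, 25, 26, 27; added edges (24,3,has); (24,21,has); (24,23,has); (25,14,has); (25,21,has); (25,22,has); (26,16,has); (26,22,has); (26,23,has); (27,21,has); (27,22,has); (27,23,has); result: nodes: 3:pt, 4:pt, 5:pt, 7:pt, 8:F, 13:F, 14:pt, 15:pt, 16:pt, 18:F, 19:F, 20:F, 21:pt, 22:pt, 23:pt, 24:F, 25:F, 26:F, 27:F edges: (8,3,has); (8,5,has); (8,7,has); (8,7,hask); (13,3,has); (13,3,hask); (13,4,has); (13,5,has); (18,5,has); (18,14,has); (18,15,has); (19,7,has); (19,15,has); (19,16,has); (20,14,has); (20,15,has); (20,16,has); (24,3,has); (24,21,has); (24,23,has); (25,14,has); (25,21,has); (25,22,has); (26,16,has); (26,22,has); (26,23,has); (27,21,has); (27,22,has); (27,23,has)
final:
nodes: 3:pt, 4:pt, 5:pt, 7:pt, 8:F, 13:F, 14:pt, 15:pt, 16:pt, 18:F, 19:F, 20:F, 21:pt, 22:pt, 23:pt, 24:F, 25:F, 26:F, 27:F
edges: (8,3,has); (8,5,has); (8,7,has); (8,7,hask); (13,3,has); (13,3,hask); (13,4,has); (13,5,has); (18,5,has); (18,14,has); (18,15,has); (19,7,has); (19,15,has); (19,16,has); (20,14,has); (20,15,has); (20,16,has); (24,3,has); (24,21,has); (24,23,has); (25,14,has); (25,21,has); (25,22,has); (26,16,has); (26,22,has); (26,23,has); (27,21,has); (27,22,has); (27,23,has)


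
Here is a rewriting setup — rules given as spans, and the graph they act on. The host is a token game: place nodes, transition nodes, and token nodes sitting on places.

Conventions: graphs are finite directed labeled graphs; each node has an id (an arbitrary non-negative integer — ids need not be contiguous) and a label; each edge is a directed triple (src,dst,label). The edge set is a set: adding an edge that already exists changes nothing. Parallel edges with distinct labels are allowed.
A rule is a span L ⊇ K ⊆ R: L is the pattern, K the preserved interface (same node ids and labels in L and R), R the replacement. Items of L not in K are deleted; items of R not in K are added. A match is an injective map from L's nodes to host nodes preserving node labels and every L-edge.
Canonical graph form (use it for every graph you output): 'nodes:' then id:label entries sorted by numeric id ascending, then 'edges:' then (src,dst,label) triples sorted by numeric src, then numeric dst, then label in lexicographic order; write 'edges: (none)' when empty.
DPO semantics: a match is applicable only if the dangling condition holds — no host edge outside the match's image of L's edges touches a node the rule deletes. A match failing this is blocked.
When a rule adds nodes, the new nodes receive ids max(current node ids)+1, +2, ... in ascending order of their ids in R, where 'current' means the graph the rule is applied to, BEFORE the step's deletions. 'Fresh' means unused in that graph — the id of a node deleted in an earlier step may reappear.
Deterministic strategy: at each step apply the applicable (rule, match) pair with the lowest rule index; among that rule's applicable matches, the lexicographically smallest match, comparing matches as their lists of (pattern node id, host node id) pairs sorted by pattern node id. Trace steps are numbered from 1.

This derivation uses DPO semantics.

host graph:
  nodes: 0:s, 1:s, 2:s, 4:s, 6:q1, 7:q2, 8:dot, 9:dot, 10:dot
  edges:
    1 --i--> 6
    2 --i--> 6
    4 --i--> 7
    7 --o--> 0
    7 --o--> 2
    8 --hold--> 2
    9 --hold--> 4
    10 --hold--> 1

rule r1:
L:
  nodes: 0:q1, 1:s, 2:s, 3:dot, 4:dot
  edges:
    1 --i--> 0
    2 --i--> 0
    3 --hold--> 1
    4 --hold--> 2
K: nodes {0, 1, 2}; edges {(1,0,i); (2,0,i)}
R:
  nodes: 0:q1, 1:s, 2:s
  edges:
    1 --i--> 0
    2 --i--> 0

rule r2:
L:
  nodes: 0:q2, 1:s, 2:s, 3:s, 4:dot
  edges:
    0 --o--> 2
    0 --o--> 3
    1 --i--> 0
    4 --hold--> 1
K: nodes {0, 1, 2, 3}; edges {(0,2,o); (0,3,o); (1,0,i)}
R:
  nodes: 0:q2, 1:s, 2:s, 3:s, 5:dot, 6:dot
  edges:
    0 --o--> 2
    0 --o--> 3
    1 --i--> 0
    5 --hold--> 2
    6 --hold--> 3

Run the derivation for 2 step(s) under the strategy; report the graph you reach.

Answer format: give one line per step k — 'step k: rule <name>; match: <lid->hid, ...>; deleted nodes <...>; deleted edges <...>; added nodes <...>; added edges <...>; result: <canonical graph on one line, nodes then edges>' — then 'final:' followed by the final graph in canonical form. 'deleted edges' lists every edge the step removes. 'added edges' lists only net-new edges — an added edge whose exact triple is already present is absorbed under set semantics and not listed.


step 1: rule r1; match: 0->6, 1->1, 2->2, 3->10, 4->8; deleted nodes 8, 10; deleted edges (8,2,hold); (10,1,hold); added nodes (none); added edges (none); result: nodes: 0:s, 1:s, 2:s, 4:s, 6:q1, 7:q2, 9:dot edges: (1,6,i); (2,6,i); (4,7,i); (7,0,o); (7,2,o); (9,4,hold)
step 2: rule r2; match: 0->7, 1->4, 2->0, 3->2, 4->9; deleted nodes 9; deleted edges (9,4,hold); added nodes 10, 11; added edges (10,0,hold); (11,2,hold); result: nodes: 0:s, 1:s, 2:s, 4:s, 6:q1, 7:q2, 10:dot, 11:dot edges: (1,6,i); (2,6,i); (4,7,i); (7,0,o); (7,2,o); (10,0,hold); (11,2,hold)
final:
nodes: 0:s, 1:s, 2:s, 4:s, 6:q1, 7:q2, 10:dot, 11:dot
edges: (1,6,i); (2,6,i); (4,7,i); (7,0,o); (7,2,o); (10,0,hold); (11,2,hold)


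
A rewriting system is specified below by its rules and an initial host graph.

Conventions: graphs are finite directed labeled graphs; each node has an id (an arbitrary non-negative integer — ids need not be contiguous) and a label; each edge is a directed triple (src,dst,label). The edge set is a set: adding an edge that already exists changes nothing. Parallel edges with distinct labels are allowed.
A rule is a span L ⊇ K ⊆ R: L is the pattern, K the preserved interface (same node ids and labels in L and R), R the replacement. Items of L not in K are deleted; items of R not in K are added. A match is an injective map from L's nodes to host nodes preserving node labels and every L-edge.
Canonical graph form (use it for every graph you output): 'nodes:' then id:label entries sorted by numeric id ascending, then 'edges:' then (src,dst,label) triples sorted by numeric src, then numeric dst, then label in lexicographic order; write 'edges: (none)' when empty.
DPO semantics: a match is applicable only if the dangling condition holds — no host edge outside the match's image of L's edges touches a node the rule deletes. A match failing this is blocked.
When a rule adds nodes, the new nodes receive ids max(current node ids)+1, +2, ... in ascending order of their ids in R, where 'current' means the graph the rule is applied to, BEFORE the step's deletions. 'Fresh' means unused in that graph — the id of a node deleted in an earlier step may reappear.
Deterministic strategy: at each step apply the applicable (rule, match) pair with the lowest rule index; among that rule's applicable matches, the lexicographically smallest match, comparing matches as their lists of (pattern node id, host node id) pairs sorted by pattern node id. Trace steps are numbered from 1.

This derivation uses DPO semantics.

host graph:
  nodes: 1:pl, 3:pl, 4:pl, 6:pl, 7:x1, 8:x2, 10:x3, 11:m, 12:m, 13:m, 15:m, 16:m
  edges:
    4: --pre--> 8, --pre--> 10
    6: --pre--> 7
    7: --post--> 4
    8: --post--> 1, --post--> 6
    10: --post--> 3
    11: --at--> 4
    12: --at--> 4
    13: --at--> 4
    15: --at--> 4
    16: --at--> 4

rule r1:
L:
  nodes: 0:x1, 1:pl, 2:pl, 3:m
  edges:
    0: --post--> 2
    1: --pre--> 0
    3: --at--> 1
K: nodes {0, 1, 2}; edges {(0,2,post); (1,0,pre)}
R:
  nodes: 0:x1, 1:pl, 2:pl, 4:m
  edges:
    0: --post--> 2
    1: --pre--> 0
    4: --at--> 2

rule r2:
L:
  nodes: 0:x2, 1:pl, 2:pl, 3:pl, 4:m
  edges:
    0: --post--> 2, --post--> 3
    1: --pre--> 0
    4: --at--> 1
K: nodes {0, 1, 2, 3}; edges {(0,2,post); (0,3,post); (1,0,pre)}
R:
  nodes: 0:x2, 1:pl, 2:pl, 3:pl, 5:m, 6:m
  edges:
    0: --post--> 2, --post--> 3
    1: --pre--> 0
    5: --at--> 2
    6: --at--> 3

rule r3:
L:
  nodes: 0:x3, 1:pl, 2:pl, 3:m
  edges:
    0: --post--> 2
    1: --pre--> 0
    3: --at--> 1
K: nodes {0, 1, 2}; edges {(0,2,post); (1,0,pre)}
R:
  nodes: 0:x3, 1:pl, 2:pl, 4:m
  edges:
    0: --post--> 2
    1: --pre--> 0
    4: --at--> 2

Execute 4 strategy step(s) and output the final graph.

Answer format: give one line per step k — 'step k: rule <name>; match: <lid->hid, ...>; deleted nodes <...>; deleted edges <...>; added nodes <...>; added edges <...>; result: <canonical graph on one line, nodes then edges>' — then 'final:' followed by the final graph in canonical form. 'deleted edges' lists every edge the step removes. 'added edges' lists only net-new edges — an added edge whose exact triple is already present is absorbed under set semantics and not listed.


step 1: rule r2; match: 0->8, 1->4, 2->1, 3->6, 4->11; deleted nodes 11; deleted edges (11,4,at); added nodes 17, 18; added edges (17,1,at); (18,6,at); result: nodes: 1:pl, 3:pl, 4:pl, 6:pl, 7:x1, 8:x2, 10:x3, 12:m, 13:m, 15:m, 16:m, 17:m, 18:m edges: (4,8,pre); (4,10,pre); (6,7,pre); (7,4,post); (8,1,post); (8,6,post); (10,3,post); (12,4,at); (13,4,at); (15,4,at); (16,4,at); (17,1,at); (18,6,at)
step 2: rule r1; match: 0->7, 1->6, 2->4, 3->18; deleted nodes 18; deleted edges (18,6,at); added nodes 19; added edges (19,4,at); result: nodes: 1:pl, 3:pl, 4:pl, 6:pl, 7:x1, 8:x2, 10:x3, 12:m, 13:m, 15:m, 16:m, 17:m, 19:m edges: (4,8,pre); (4,10,pre); (6,7,pre); (7,4,post); (8,1,post); (8,6,post); (10,3,post); (12,4,at); (13,4,at); (15,4,at); (16,4,at); (17,1,at); (19,4,at)
step 3: rule r2; match: 0->8, 1->4, 2->1, 3->6, 4->12; deleted nodes 12; deleted edges (12,4,at); added nodes 20, 21; added edges (20,1,at); (21,6,at); result: nodes: 1:pl, 3:pl, 4:pl, 6:pl, 7:x1, 8:x2, 10:x3, 13:m, 15:m, 16:m, 17:m, 19:m, 20:m, 21:m edges: (4,8,pre); (4,10,pre); (6,7,pre); (7,4,post); (8,1,post); (8,6,post); (10,3,post); (13,4,at); (15,4,at); (16,4,at); (17,1,at); (19,4,at); (20,1,at); (21,6,at)
step 4: rule r1; match: 0->7, 1->6, 2->4, 3->21; deleted nodes 21; deleted edges (21,6,at); added nodes 22; added edges (22,4,at); result: nodes: 1:pl, 3:pl, 4:pl, 6:pl, 7:x1, 8:x2, 10:x3, 13:m, 15:m, 16:m, 17:m, 19:m, 20:m, 22:m edges: (4,8,pre); (4,10,pre); (6,7,pre); (7,4,post); (8,1,post); (8,6,post); (10,3,post); (13,4,at); (15,4,at); (16,4,at); (17,1,at); (19,4,at); (20,1,at); (22,4,at)
final:
nodes: 1:pl, 3:pl, 4:pl, 6:pl, 7:x1, 8:x2, 10:x3, 13:m, 15:m, 16:m, 17:m, 19:m, 20:m, 22:m
edges: (4,8,pre); (4,10,pre); (6,7,pre); (7,4,post); (8,1,post); (8,6,post); (10,3,post); (13,4,at); (15,4,at); (16,4,at); (17,1,at); (19,4,at); (20,1,at); (22,4,at)


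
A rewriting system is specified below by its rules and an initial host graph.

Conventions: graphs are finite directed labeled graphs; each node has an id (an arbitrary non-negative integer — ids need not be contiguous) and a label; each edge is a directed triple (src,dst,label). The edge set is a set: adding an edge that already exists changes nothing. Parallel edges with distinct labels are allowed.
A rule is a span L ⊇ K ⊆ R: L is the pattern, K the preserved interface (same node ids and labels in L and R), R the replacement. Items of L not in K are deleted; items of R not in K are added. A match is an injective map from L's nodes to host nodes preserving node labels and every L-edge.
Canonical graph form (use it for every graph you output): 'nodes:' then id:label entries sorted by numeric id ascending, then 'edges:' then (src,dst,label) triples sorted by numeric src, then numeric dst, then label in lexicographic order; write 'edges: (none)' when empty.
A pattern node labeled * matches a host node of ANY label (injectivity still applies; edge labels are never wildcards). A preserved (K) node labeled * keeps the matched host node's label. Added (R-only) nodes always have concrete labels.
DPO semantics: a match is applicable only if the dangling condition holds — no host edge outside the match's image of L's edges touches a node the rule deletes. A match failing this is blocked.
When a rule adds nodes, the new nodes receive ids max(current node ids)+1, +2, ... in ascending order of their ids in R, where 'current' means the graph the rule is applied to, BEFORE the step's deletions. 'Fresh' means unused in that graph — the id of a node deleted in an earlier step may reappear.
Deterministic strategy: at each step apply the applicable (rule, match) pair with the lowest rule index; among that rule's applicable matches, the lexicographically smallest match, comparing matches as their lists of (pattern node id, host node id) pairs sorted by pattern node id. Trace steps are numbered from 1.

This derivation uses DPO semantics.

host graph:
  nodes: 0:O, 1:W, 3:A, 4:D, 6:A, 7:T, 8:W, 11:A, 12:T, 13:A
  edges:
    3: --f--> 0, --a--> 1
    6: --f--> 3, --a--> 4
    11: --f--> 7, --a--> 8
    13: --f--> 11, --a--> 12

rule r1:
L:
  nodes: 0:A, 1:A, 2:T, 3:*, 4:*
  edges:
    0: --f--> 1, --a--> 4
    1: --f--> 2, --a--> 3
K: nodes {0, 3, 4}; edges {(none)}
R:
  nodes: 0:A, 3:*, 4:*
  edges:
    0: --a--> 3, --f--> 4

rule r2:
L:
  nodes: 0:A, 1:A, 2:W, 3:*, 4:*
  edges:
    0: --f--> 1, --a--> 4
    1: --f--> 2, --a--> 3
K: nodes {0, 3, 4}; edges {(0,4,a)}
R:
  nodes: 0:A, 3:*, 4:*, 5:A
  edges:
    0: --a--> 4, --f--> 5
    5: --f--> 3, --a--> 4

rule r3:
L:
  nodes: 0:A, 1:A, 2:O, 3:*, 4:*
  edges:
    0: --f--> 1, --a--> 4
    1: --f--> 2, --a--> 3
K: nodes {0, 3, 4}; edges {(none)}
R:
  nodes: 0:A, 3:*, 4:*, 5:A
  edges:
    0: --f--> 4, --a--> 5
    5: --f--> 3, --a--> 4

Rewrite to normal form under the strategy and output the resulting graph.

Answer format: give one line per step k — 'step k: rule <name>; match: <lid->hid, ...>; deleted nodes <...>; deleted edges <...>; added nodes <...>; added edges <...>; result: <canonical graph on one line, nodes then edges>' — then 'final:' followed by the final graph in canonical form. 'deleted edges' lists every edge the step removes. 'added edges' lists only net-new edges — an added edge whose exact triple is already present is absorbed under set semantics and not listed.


step 1: rule r1; match: 0->13, 1->11, 2->7, 3->8, 4->12; deleted nodes 7, 11; deleted edges (11,7,f); (11,8,a); (13,11,f); (13,12,a); added nodes (none); added edges (13,8,a); (13,12,f); result: nodes: 0:O, 1:W, 3:A, 4:D, 6:A, 8:W, 12:T, 13:A edges: (3,0,f); (3,1,a); (6,3,f); (6,4,a); (13,8,a); (13,12,f)
step 2: rule r3; match: 0->6, 1->3, 2->0, 3->1, 4->4; deleted nodes 0, 3; deleted edges (3,0,f); (3,1,a); (6,3,f); (6,4,a); added nodes 14; added edges (6,4,f); (6,14,a); (14,1,f); (14,4,a); result: nodes: 1:W, 4:D, 6:A, 8:W, 12:T, 13:A, 14:A edges: (6,4,f); (6,14,a); (13,8,a); (13,12,f); (14,1,f); (14,4,a)
final:
nodes: 1:W, 4:D, 6:A, 8:W, 12:T, 13:A, 14:A
edges: (6,4,f); (6,14,a); (13,8,a); (13,12,f); (14,1,f); (14,4,a)


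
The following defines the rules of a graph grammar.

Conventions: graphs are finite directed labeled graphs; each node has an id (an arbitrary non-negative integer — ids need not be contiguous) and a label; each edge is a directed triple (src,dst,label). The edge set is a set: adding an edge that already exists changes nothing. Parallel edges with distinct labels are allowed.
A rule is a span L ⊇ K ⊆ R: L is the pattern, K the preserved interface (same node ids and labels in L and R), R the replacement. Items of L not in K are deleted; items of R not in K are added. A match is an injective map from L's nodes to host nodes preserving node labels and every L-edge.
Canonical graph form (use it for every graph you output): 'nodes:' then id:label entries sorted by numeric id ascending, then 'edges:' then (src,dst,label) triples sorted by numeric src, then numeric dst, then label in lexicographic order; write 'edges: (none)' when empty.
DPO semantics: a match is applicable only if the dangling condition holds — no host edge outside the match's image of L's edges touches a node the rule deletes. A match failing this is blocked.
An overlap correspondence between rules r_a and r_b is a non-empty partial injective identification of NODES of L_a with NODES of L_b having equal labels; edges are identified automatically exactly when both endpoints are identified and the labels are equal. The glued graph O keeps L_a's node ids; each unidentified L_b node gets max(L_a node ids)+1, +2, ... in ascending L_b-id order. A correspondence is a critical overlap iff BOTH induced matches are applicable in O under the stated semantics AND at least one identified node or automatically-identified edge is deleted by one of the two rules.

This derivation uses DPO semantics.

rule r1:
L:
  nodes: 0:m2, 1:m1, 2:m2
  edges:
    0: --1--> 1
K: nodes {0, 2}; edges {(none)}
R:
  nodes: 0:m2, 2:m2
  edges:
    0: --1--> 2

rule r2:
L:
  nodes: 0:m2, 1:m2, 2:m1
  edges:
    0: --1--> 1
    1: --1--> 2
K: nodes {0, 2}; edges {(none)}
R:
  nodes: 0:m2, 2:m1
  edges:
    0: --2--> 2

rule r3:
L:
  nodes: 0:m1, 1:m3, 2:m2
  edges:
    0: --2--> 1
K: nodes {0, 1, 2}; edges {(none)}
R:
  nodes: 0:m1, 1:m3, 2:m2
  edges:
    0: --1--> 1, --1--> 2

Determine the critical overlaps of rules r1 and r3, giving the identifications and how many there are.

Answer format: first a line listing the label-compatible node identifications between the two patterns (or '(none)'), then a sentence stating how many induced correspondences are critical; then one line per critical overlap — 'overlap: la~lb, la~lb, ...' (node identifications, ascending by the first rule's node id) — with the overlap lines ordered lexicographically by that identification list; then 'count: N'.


label-compatible node identifications between L(r1) and L(r3): 0~2, 1~0, 2~2
0 of the induced correspondences are critical overlaps of r1 and r3.
count: 0


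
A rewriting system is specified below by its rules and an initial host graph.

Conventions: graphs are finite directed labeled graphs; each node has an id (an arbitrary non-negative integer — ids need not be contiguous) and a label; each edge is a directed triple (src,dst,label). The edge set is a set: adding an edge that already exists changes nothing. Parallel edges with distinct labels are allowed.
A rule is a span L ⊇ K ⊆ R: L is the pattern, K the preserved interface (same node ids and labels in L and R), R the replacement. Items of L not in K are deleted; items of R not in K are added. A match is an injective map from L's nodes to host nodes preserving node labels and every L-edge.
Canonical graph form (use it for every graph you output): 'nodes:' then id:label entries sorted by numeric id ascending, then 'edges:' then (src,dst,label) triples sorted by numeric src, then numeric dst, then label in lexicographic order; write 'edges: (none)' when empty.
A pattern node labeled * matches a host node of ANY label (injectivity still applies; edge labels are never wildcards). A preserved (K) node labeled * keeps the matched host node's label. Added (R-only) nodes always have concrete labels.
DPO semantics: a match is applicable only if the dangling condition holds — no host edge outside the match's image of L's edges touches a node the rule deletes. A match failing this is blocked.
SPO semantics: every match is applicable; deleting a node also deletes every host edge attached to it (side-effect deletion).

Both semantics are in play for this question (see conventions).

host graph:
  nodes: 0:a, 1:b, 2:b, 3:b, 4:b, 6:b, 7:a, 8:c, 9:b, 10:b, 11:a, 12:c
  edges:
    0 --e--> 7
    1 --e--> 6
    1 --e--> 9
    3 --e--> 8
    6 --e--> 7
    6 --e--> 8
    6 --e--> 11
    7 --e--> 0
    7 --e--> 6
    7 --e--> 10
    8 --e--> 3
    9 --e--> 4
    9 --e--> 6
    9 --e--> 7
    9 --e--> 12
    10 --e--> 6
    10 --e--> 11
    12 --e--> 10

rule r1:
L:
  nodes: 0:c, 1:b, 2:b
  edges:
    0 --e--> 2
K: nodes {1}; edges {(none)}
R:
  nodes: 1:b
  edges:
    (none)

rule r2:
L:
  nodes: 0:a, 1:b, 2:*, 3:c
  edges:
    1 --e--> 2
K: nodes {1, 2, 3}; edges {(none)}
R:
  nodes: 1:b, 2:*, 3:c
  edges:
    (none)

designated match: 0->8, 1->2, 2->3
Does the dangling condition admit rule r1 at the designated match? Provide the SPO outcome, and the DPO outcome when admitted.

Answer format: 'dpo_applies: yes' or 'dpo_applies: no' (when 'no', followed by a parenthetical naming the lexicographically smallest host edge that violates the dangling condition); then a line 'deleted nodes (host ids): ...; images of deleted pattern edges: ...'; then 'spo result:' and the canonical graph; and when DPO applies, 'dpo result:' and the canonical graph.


dpo_applies: no
(the rule deletes node 3, which keeps host edge (3,8,e) outside the match image — the dangling condition fails, DPO blocks; SPO proceeds and side-deletes such edges)
deleted nodes (host ids): 3, 8; images of deleted pattern edges: (8,3,e)
spo result:
nodes: 0:a, 1:b, 2:b, 4:b, 6:b, 7:a, 9:b, 10:b, 11:a, 12:c
edges: (0,7,e); (1,6,e); (1,9,e); (6,7,e); (6,11,e); (7,0,e); (7,6,e); (7,10,e); (9,4,e); (9,6,e); (9,7,e); (9,12,e); (10,6,e); (10,11,e); (12,10,e)


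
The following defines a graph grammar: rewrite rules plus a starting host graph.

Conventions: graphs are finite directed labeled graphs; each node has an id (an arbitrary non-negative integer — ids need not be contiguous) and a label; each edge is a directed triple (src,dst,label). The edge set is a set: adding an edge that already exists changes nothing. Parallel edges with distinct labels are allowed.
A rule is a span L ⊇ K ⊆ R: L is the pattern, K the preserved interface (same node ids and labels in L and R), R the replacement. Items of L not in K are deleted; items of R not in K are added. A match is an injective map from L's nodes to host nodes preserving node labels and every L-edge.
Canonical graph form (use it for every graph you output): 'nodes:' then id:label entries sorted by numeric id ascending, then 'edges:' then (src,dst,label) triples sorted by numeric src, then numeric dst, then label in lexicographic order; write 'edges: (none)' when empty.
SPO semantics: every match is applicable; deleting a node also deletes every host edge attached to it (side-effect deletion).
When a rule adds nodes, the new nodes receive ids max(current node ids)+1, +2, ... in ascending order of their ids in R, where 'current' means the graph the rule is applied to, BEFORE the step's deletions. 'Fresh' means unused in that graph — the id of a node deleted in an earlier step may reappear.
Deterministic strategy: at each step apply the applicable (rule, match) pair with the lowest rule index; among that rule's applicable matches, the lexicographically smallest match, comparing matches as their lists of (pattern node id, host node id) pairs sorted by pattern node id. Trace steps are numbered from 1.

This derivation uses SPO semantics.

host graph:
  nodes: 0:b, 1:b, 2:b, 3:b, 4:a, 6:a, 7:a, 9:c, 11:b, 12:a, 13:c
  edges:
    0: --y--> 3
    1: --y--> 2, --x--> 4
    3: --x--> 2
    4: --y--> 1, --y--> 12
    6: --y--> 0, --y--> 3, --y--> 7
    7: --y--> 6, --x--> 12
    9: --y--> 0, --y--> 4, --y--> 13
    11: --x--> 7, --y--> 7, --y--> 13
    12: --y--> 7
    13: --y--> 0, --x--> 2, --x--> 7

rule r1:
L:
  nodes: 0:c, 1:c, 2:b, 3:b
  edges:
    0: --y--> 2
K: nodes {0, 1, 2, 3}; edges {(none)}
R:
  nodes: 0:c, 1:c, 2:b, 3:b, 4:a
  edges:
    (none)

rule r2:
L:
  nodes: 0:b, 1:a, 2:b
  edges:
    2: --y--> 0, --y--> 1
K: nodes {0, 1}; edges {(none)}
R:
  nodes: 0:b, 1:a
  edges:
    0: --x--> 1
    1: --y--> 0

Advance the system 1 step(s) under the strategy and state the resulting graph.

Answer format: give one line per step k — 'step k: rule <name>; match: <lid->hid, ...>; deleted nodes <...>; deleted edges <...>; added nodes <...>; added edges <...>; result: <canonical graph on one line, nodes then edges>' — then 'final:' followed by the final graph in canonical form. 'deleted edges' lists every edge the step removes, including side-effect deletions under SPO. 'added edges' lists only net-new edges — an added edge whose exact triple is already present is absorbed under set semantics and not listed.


step 1: rule r1; match: 0->9, 1->13, 2->0, 3->1; deleted nodes (none); deleted edges (9,0,y); added nodes 14; added edges (none); result: nodes: 0:b, 1:b, 2:b, 3:b, 4:a, 6:a, 7:a, 9:c, 11:b, 12:a, 13:c, 14:a edges: (0,3,y); (1,2,y); (1,4,x); (3,2,x); (4,1,y); (4,12,y); (6,0,y); (6,3,y); (6,7,y); (7,6,y); (7,12,x); (9,4,y); (9,13,y); (11,7,x); (11,7,y); (11,13,y); (12,7,y); (13,0,y); (13,2,x); (13,7,x)
final:
nodes: 0:b, 1:b, 2:b, 3:b, 4:a, 6:a, 7:a, 9:c, 11:b, 12:a, 13:c, 14:a
edges: (0,3,y); (1,2,y); (1,4,x); (3,2,x); (4,1,y); (4,12,y); (6,0,y); (6,3,y); (6,7,y); (7,6,y); (7,12,x); (9,4,y); (9,13,y); (11,7,x); (11,7,y); (11,13,y); (12,7,y); (13,0,y); (13,2,x); (13,7,x)


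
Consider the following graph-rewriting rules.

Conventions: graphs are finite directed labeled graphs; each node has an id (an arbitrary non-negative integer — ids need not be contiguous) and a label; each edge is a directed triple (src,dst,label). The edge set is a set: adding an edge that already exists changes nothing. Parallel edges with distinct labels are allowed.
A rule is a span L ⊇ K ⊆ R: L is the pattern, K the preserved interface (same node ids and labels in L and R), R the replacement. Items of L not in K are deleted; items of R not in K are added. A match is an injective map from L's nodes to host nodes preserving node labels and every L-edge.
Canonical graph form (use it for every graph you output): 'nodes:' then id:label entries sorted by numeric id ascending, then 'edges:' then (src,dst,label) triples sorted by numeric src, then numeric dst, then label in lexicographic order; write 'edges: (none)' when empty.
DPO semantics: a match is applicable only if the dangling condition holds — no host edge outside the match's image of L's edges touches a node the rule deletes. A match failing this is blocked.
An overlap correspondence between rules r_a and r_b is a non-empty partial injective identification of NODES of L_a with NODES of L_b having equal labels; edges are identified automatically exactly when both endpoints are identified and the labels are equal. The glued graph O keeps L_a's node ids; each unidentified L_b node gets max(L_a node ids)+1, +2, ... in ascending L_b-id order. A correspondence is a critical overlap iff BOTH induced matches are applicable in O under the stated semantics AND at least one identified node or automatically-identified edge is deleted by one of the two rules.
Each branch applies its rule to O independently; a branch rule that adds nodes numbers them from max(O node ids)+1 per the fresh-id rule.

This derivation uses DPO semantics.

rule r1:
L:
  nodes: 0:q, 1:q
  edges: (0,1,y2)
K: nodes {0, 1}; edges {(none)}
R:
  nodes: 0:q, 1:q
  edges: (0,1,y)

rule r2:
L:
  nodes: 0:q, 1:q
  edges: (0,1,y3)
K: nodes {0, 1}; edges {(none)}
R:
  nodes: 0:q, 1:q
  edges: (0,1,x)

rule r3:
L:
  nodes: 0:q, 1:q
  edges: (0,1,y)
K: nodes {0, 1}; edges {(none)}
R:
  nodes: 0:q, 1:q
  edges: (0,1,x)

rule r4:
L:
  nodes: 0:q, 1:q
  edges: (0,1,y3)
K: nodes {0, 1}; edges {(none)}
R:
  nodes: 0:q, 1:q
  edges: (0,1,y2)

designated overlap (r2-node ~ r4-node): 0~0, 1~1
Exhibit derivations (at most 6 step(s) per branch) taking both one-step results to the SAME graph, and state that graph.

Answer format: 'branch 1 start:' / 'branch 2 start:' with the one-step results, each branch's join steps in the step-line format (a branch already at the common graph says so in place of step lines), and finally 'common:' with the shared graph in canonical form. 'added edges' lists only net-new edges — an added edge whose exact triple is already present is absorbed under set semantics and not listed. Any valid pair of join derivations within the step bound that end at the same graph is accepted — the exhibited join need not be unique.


branch 1 start:
nodes: 0:q, 1:q
edges: (0,1,x)
branch 2 start:
nodes: 0:q, 1:q
edges: (0,1,y2)
branch 1: already at the common graph (0 steps)
branch 2 step 1: rule r1; match: 0->0, 1->1; deleted nodes (none); deleted edges (0,1,y2); added nodes (none); added edges (0,1,y); result: nodes: 0:q, 1:q edges: (0,1,y)
branch 2 step 2: rule r3; match: 0->0, 1->1; deleted nodes (none); deleted edges (0,1,y); added nodes (none); added edges (0,1,x); result: nodes: 0:q, 1:q edges: (0,1,x)
common:
nodes: 0:q, 1:q
edges: (0,1,x)


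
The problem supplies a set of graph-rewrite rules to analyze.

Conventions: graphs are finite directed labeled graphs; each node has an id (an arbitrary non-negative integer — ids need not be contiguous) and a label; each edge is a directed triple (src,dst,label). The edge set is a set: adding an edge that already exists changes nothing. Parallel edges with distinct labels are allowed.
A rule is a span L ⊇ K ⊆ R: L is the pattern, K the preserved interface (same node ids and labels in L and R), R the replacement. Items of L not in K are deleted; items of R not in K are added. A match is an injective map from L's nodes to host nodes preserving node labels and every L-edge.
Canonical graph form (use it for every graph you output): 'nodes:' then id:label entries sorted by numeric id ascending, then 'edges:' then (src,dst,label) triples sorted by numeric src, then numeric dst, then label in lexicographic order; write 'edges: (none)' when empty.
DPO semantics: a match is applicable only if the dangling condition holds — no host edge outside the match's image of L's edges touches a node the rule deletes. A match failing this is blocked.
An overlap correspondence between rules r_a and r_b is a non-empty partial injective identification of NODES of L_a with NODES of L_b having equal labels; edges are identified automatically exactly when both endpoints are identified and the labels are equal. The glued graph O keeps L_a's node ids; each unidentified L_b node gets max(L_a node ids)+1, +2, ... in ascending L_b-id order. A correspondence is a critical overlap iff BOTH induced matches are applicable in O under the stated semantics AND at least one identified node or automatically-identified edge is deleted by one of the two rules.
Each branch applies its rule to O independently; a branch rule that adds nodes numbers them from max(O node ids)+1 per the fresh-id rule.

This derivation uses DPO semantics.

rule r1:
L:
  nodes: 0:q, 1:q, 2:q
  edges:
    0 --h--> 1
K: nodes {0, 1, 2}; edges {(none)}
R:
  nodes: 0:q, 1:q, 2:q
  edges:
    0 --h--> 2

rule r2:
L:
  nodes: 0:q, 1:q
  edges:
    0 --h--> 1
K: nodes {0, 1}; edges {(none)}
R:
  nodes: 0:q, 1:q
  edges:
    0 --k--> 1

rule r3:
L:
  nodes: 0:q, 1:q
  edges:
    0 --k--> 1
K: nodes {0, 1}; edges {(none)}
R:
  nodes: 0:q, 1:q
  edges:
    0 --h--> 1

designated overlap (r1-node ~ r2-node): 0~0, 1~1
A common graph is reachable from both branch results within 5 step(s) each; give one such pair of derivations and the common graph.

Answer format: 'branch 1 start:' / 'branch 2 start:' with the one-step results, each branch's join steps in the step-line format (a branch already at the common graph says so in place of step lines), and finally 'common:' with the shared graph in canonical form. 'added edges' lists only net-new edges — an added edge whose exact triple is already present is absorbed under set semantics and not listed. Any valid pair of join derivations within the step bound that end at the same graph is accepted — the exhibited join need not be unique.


branch 1 start:
nodes: 0:q, 1:q, 2:q
edges: (0,2,h)
branch 2 start:
nodes: 0:q, 1:q, 2:q
edges: (0,1,k)
branch 1 step 1: rule r1; match: 0->0, 1->2, 2->1; deleted nodes (none); deleted edges (0,2,h); added nodes (none); added edges (0,1,h); result: nodes: 0:q, 1:q, 2:q edges: (0,1,h)
branch 2 step 1: rule r3; match: 0->0, 1->1; deleted nodes (none); deleted edges (0,1,k); added nodes (none); added edges (0,1,h); result: nodes: 0:q, 1:q, 2:q edges: (0,1,h)
common:
nodes: 0:q, 1:q, 2:q
edges: (0,1,h)
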